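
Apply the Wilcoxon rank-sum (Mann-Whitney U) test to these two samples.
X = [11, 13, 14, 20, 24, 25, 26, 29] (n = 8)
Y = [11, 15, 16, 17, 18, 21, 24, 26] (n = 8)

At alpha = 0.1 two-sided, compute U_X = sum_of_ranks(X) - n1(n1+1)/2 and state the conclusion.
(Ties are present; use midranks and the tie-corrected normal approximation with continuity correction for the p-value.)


Step 1: Combine and sort all 16 observations; assign midranks.
sorted (value, group): (11,X), (11,Y), (13,X), (14,X), (15,Y), (16,Y), (17,Y), (18,Y), (20,X), (21,Y), (24,X), (24,Y), (25,X), (26,X), (26,Y), (29,X)
ranks: 11->1.5, 11->1.5, 13->3, 14->4, 15->5, 16->6, 17->7, 18->8, 20->9, 21->10, 24->11.5, 24->11.5, 25->13, 26->14.5, 26->14.5, 29->16
Step 2: Rank sum for X: R1 = 1.5 + 3 + 4 + 9 + 11.5 + 13 + 14.5 + 16 = 72.5.
Step 3: U_X = R1 - n1(n1+1)/2 = 72.5 - 8*9/2 = 72.5 - 36 = 36.5.
       U_Y = n1*n2 - U_X = 64 - 36.5 = 27.5.
Step 4: Ties are present, so use the tie-corrected normal approximation (with continuity correction) for the p-value.
Step 5: p-value = 0.673745; compare to alpha = 0.1. fail to reject H0.

U_X = 36.5, p = 0.673745, fail to reject H0 at alpha = 0.1.


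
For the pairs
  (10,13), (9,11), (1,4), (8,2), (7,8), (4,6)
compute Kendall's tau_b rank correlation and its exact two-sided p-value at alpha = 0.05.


Step 1: Enumerate the 15 unordered pairs (i,j) with i<j and classify each by sign(x_j-x_i) * sign(y_j-y_i).
  (1,2):dx=-1,dy=-2->C; (1,3):dx=-9,dy=-9->C; (1,4):dx=-2,dy=-11->C; (1,5):dx=-3,dy=-5->C
  (1,6):dx=-6,dy=-7->C; (2,3):dx=-8,dy=-7->C; (2,4):dx=-1,dy=-9->C; (2,5):dx=-2,dy=-3->C
  (2,6):dx=-5,dy=-5->C; (3,4):dx=+7,dy=-2->D; (3,5):dx=+6,dy=+4->C; (3,6):dx=+3,dy=+2->C
  (4,5):dx=-1,dy=+6->D; (4,6):dx=-4,dy=+4->D; (5,6):dx=-3,dy=-2->C
Step 2: C = 12, D = 3, total pairs = 15.
Step 3: tau = (C - D)/(n(n-1)/2) = (12 - 3)/15 = 0.600000.
Step 4: Exact two-sided p-value (enumerate n! = 720 permutations of y under H0): p = 0.136111.
Step 5: alpha = 0.05. fail to reject H0.

tau_b = 0.6000 (C=12, D=3), p = 0.136111, fail to reject H0.


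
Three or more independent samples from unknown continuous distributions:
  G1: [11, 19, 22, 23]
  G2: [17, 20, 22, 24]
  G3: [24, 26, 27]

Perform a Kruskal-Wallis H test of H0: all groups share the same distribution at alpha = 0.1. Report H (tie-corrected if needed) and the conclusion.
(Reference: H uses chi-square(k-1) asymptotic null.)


Step 1: Combine all N = 11 observations and assign midranks.
sorted (value, group, rank): (11,G1,1), (17,G2,2), (19,G1,3), (20,G2,4), (22,G1,5.5), (22,G2,5.5), (23,G1,7), (24,G2,8.5), (24,G3,8.5), (26,G3,10), (27,G3,11)
Step 2: Sum ranks within each group.
R_1 = 16.5 (n_1 = 4)
R_2 = 20 (n_2 = 4)
R_3 = 29.5 (n_3 = 3)
Step 3: H = 12/(N(N+1)) * sum(R_i^2/n_i) - 3(N+1)
     = 12/(11*12) * (16.5^2/4 + 20^2/4 + 29.5^2/3) - 3*12
     = 0.090909 * 458.146 - 36
     = 5.649621.
Step 4: Ties present; correction factor C = 1 - 12/(11^3 - 11) = 0.990909. Corrected H = 5.649621 / 0.990909 = 5.701453.
Step 5: Under H0, H ~ chi^2(2); p-value = 0.057802.
Step 6: alpha = 0.1. reject H0.

H = 5.7015, df = 2, p = 0.057802, reject H0.


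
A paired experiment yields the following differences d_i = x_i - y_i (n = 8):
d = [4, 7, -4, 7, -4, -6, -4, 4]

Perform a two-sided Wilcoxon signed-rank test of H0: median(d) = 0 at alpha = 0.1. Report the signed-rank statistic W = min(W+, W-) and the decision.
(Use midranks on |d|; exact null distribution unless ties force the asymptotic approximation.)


Step 1: Drop any zero differences (none here) and take |d_i|.
|d| = [4, 7, 4, 7, 4, 6, 4, 4]
Step 2: Midrank |d_i| (ties get averaged ranks).
ranks: |4|->3, |7|->7.5, |4|->3, |7|->7.5, |4|->3, |6|->6, |4|->3, |4|->3
Step 3: Attach original signs; sum ranks with positive sign and with negative sign.
W+ = 3 + 7.5 + 7.5 + 3 = 21
W- = 3 + 3 + 6 + 3 = 15
(Check: W+ + W- = 36 should equal n(n+1)/2 = 36.)
Step 4: Test statistic W = min(W+, W-) = 15.
Step 5: Ties in |d|, so use the tie-corrected normal approximation.
        E[W] = n(n+1)/4 = 8*9/4 = 18.
        Tie groups: |d|=4 (t=5), |d|=7 (t=2); sum(t^3 - t) = 126.
        Var[W] = n(n+1)(2n+1)/24 - sum(t^3-t)/48 = 1224/24 - 126/48 = 48.375.
        z = (W - E[W]) / sqrt(Var[W]) = (15 - 18) / 6.9552 = -0.4313.
        Two-sided p = 2*Phi(z) = 0.666228.
Step 6: alpha = 0.1. fail to reject H0.

W+ = 21, W- = 15, W = min = 15, p = 0.666228, fail to reject H0.


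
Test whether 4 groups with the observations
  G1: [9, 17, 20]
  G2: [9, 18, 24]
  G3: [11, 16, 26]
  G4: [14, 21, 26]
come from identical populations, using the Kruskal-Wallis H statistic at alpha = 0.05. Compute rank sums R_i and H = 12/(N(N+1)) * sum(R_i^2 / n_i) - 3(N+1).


Step 1: Combine all N = 12 observations and assign midranks.
sorted (value, group, rank): (9,G1,1.5), (9,G2,1.5), (11,G3,3), (14,G4,4), (16,G3,5), (17,G1,6), (18,G2,7), (20,G1,8), (21,G4,9), (24,G2,10), (26,G3,11.5), (26,G4,11.5)
Step 2: Sum ranks within each group.
R_1 = 15.5 (n_1 = 3)
R_2 = 18.5 (n_2 = 3)
R_3 = 19.5 (n_3 = 3)
R_4 = 24.5 (n_4 = 3)
Step 3: H = 12/(N(N+1)) * sum(R_i^2/n_i) - 3(N+1)
     = 12/(12*13) * (15.5^2/3 + 18.5^2/3 + 19.5^2/3 + 24.5^2/3) - 3*13
     = 0.076923 * 521 - 39
     = 1.076923.
Step 4: Ties present; correction factor C = 1 - 12/(12^3 - 12) = 0.993007. Corrected H = 1.076923 / 0.993007 = 1.084507.
Step 5: Under H0, H ~ chi^2(3); p-value = 0.780815.
Step 6: alpha = 0.05. fail to reject H0.

H = 1.0845, df = 3, p = 0.780815, fail to reject H0.


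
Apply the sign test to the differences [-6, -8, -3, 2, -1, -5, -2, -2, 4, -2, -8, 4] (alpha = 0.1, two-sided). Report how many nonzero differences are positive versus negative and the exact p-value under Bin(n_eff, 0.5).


Step 1: Discard zero differences. Original n = 12; n_eff = number of nonzero differences = 12.
Nonzero differences (with sign): -6, -8, -3, +2, -1, -5, -2, -2, +4, -2, -8, +4
Step 2: Count signs: positive = 3, negative = 9.
Step 3: Under H0: P(positive) = 0.5, so the number of positives S ~ Bin(12, 0.5).
Step 4: Two-sided exact p-value = sum of Bin(12,0.5) probabilities at or below the observed probability = 0.145996.
Step 5: alpha = 0.1. fail to reject H0.

n_eff = 12, pos = 3, neg = 9, p = 0.145996, fail to reject H0.


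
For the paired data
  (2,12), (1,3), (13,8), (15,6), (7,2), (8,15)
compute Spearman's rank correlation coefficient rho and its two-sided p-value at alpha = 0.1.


Step 1: Rank x and y separately (midranks; no ties here).
rank(x): 2->2, 1->1, 13->5, 15->6, 7->3, 8->4
rank(y): 12->5, 3->2, 8->4, 6->3, 2->1, 15->6
Step 2: d_i = R_x(i) - R_y(i); compute d_i^2.
  (2-5)^2=9, (1-2)^2=1, (5-4)^2=1, (6-3)^2=9, (3-1)^2=4, (4-6)^2=4
sum(d^2) = 28.
Step 3: rho = 1 - 6*28 / (6*(6^2 - 1)) = 1 - 168/210 = 0.200000.
Step 4: Under H0, t = rho * sqrt((n-2)/(1-rho^2)) = 0.4082 ~ t(4).
Step 5: Two-sided p-value from the t-distribution with 4 df = 0.704000.
Step 6: alpha = 0.1. fail to reject H0.

rho = 0.2000, p = 0.704000, fail to reject H0 at alpha = 0.1.


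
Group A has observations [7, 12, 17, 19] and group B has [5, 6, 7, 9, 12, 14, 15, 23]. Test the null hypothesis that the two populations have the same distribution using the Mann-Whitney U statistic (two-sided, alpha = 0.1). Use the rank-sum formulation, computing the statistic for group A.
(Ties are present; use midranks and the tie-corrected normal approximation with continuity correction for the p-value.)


Step 1: Combine and sort all 12 observations; assign midranks.
sorted (value, group): (5,Y), (6,Y), (7,X), (7,Y), (9,Y), (12,X), (12,Y), (14,Y), (15,Y), (17,X), (19,X), (23,Y)
ranks: 5->1, 6->2, 7->3.5, 7->3.5, 9->5, 12->6.5, 12->6.5, 14->8, 15->9, 17->10, 19->11, 23->12
Step 2: Rank sum for X: R1 = 3.5 + 6.5 + 10 + 11 = 31.
Step 3: U_X = R1 - n1(n1+1)/2 = 31 - 4*5/2 = 31 - 10 = 21.
       U_Y = n1*n2 - U_X = 32 - 21 = 11.
Step 4: Ties are present, so use the tie-corrected normal approximation (with continuity correction) for the p-value.
Step 5: p-value = 0.443097; compare to alpha = 0.1. fail to reject H0.

U_X = 21, p = 0.443097, fail to reject H0 at alpha = 0.1.


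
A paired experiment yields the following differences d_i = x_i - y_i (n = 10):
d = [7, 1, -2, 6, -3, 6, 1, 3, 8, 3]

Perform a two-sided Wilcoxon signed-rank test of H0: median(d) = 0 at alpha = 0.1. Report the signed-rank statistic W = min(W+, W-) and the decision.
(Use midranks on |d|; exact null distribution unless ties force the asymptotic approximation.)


Step 1: Drop any zero differences (none here) and take |d_i|.
|d| = [7, 1, 2, 6, 3, 6, 1, 3, 8, 3]
Step 2: Midrank |d_i| (ties get averaged ranks).
ranks: |7|->9, |1|->1.5, |2|->3, |6|->7.5, |3|->5, |6|->7.5, |1|->1.5, |3|->5, |8|->10, |3|->5
Step 3: Attach original signs; sum ranks with positive sign and with negative sign.
W+ = 9 + 1.5 + 7.5 + 7.5 + 1.5 + 5 + 10 + 5 = 47
W- = 3 + 5 = 8
(Check: W+ + W- = 55 should equal n(n+1)/2 = 55.)
Step 4: Test statistic W = min(W+, W-) = 8.
Step 5: Ties in |d|, so use the tie-corrected normal approximation.
        E[W] = n(n+1)/4 = 10*11/4 = 27.5.
        Tie groups: |d|=1 (t=2), |d|=3 (t=3), |d|=6 (t=2); sum(t^3 - t) = 36.
        Var[W] = n(n+1)(2n+1)/24 - sum(t^3-t)/48 = 2310/24 - 36/48 = 95.5.
        z = (W - E[W]) / sqrt(Var[W]) = (8 - 27.5) / 9.7724 = -1.9954.
        Two-sided p = 2*Phi(z) = 0.045998.
Step 6: alpha = 0.1. reject H0.

W+ = 47, W- = 8, W = min = 8, p = 0.045998, reject H0.


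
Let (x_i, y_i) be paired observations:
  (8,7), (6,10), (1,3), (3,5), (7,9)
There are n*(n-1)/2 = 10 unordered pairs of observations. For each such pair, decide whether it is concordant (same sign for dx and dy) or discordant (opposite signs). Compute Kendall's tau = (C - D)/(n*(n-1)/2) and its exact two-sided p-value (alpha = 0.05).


Step 1: Enumerate the 10 unordered pairs (i,j) with i<j and classify each by sign(x_j-x_i) * sign(y_j-y_i).
  (1,2):dx=-2,dy=+3->D; (1,3):dx=-7,dy=-4->C; (1,4):dx=-5,dy=-2->C; (1,5):dx=-1,dy=+2->D
  (2,3):dx=-5,dy=-7->C; (2,4):dx=-3,dy=-5->C; (2,5):dx=+1,dy=-1->D; (3,4):dx=+2,dy=+2->C
  (3,5):dx=+6,dy=+6->C; (4,5):dx=+4,dy=+4->C
Step 2: C = 7, D = 3, total pairs = 10.
Step 3: tau = (C - D)/(n(n-1)/2) = (7 - 3)/10 = 0.400000.
Step 4: Exact two-sided p-value (enumerate n! = 120 permutations of y under H0): p = 0.483333.
Step 5: alpha = 0.05. fail to reject H0.

tau_b = 0.4000 (C=7, D=3), p = 0.483333, fail to reject H0.


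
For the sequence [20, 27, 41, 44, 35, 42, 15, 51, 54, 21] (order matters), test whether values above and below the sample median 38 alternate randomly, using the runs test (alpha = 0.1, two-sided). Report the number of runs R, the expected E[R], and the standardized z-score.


Step 1: Compute median = 38; label A = above, B = below.
Labels in order: BBAABABAAB  (n_A = 5, n_B = 5)
Step 2: Count runs R = 7.
Step 3: Under H0 (random ordering), E[R] = 2*n_A*n_B/(n_A+n_B) + 1 = 2*5*5/10 + 1 = 6.0000.
        Var[R] = 2*n_A*n_B*(2*n_A*n_B - n_A - n_B) / ((n_A+n_B)^2 * (n_A+n_B-1)) = 2000/900 = 2.2222.
        SD[R] = 1.4907.
Step 4: Continuity-corrected z = (R - 0.5 - E[R]) / SD[R] = (7 - 0.5 - 6.0000) / 1.4907 = 0.3354.
Step 5: Two-sided p-value via normal approximation = 2*(1 - Phi(|z|)) = 0.737316.
Step 6: alpha = 0.1. fail to reject H0.

R = 7, z = 0.3354, p = 0.737316, fail to reject H0.


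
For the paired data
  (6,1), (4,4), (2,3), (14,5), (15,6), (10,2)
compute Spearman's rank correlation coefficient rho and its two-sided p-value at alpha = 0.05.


Step 1: Rank x and y separately (midranks; no ties here).
rank(x): 6->3, 4->2, 2->1, 14->5, 15->6, 10->4
rank(y): 1->1, 4->4, 3->3, 5->5, 6->6, 2->2
Step 2: d_i = R_x(i) - R_y(i); compute d_i^2.
  (3-1)^2=4, (2-4)^2=4, (1-3)^2=4, (5-5)^2=0, (6-6)^2=0, (4-2)^2=4
sum(d^2) = 16.
Step 3: rho = 1 - 6*16 / (6*(6^2 - 1)) = 1 - 96/210 = 0.542857.
Step 4: Under H0, t = rho * sqrt((n-2)/(1-rho^2)) = 1.2928 ~ t(4).
Step 5: Two-sided p-value from the t-distribution with 4 df = 0.265703.
Step 6: alpha = 0.05. fail to reject H0.

rho = 0.5429, p = 0.265703, fail to reject H0 at alpha = 0.05.


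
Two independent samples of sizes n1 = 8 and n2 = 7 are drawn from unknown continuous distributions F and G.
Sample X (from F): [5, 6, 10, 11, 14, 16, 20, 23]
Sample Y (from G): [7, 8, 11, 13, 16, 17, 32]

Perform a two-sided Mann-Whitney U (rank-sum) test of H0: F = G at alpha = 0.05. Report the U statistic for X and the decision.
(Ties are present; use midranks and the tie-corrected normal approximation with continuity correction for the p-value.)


Step 1: Combine and sort all 15 observations; assign midranks.
sorted (value, group): (5,X), (6,X), (7,Y), (8,Y), (10,X), (11,X), (11,Y), (13,Y), (14,X), (16,X), (16,Y), (17,Y), (20,X), (23,X), (32,Y)
ranks: 5->1, 6->2, 7->3, 8->4, 10->5, 11->6.5, 11->6.5, 13->8, 14->9, 16->10.5, 16->10.5, 17->12, 20->13, 23->14, 32->15
Step 2: Rank sum for X: R1 = 1 + 2 + 5 + 6.5 + 9 + 10.5 + 13 + 14 = 61.
Step 3: U_X = R1 - n1(n1+1)/2 = 61 - 8*9/2 = 61 - 36 = 25.
       U_Y = n1*n2 - U_X = 56 - 25 = 31.
Step 4: Ties are present, so use the tie-corrected normal approximation (with continuity correction) for the p-value.
Step 5: p-value = 0.771941; compare to alpha = 0.05. fail to reject H0.

U_X = 25, p = 0.771941, fail to reject H0 at alpha = 0.05.


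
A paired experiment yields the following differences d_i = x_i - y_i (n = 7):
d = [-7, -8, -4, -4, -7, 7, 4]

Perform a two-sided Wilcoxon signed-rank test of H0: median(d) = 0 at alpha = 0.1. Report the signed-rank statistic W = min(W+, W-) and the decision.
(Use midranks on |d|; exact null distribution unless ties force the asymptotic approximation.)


Step 1: Drop any zero differences (none here) and take |d_i|.
|d| = [7, 8, 4, 4, 7, 7, 4]
Step 2: Midrank |d_i| (ties get averaged ranks).
ranks: |7|->5, |8|->7, |4|->2, |4|->2, |7|->5, |7|->5, |4|->2
Step 3: Attach original signs; sum ranks with positive sign and with negative sign.
W+ = 5 + 2 = 7
W- = 5 + 7 + 2 + 2 + 5 = 21
(Check: W+ + W- = 28 should equal n(n+1)/2 = 28.)
Step 4: Test statistic W = min(W+, W-) = 7.
Step 5: Ties in |d|, so use the tie-corrected normal approximation.
        E[W] = n(n+1)/4 = 7*8/4 = 14.
        Tie groups: |d|=4 (t=3), |d|=7 (t=3); sum(t^3 - t) = 48.
        Var[W] = n(n+1)(2n+1)/24 - sum(t^3-t)/48 = 840/24 - 48/48 = 34.
        z = (W - E[W]) / sqrt(Var[W]) = (7 - 14) / 5.8310 = -1.2005.
        Two-sided p = 2*Phi(z) = 0.229949.
Step 6: alpha = 0.1. fail to reject H0.

W+ = 7, W- = 21, W = min = 7, p = 0.229949, fail to reject H0.


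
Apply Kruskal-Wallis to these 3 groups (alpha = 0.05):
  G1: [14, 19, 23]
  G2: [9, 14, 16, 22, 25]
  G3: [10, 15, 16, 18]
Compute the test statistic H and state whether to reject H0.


Step 1: Combine all N = 12 observations and assign midranks.
sorted (value, group, rank): (9,G2,1), (10,G3,2), (14,G1,3.5), (14,G2,3.5), (15,G3,5), (16,G2,6.5), (16,G3,6.5), (18,G3,8), (19,G1,9), (22,G2,10), (23,G1,11), (25,G2,12)
Step 2: Sum ranks within each group.
R_1 = 23.5 (n_1 = 3)
R_2 = 33 (n_2 = 5)
R_3 = 21.5 (n_3 = 4)
Step 3: H = 12/(N(N+1)) * sum(R_i^2/n_i) - 3(N+1)
     = 12/(12*13) * (23.5^2/3 + 33^2/5 + 21.5^2/4) - 3*13
     = 0.076923 * 517.446 - 39
     = 0.803526.
Step 4: Ties present; correction factor C = 1 - 12/(12^3 - 12) = 0.993007. Corrected H = 0.803526 / 0.993007 = 0.809184.
Step 5: Under H0, H ~ chi^2(2); p-value = 0.667249.
Step 6: alpha = 0.05. fail to reject H0.

H = 0.8092, df = 2, p = 0.667249, fail to reject H0.


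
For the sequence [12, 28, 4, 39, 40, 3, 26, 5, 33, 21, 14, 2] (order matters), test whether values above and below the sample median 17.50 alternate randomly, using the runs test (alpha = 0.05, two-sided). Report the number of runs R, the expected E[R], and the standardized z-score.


Step 1: Compute median = 17.50; label A = above, B = below.
Labels in order: BABAABABAABB  (n_A = 6, n_B = 6)
Step 2: Count runs R = 9.
Step 3: Under H0 (random ordering), E[R] = 2*n_A*n_B/(n_A+n_B) + 1 = 2*6*6/12 + 1 = 7.0000.
        Var[R] = 2*n_A*n_B*(2*n_A*n_B - n_A - n_B) / ((n_A+n_B)^2 * (n_A+n_B-1)) = 4320/1584 = 2.7273.
        SD[R] = 1.6514.
Step 4: Continuity-corrected z = (R - 0.5 - E[R]) / SD[R] = (9 - 0.5 - 7.0000) / 1.6514 = 0.9083.
Step 5: Two-sided p-value via normal approximation = 2*(1 - Phi(|z|)) = 0.363722.
Step 6: alpha = 0.05. fail to reject H0.

R = 9, z = 0.9083, p = 0.363722, fail to reject H0.


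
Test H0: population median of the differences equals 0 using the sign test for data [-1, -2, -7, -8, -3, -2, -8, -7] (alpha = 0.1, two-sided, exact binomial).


Step 1: Discard zero differences. Original n = 8; n_eff = number of nonzero differences = 8.
Nonzero differences (with sign): -1, -2, -7, -8, -3, -2, -8, -7
Step 2: Count signs: positive = 0, negative = 8.
Step 3: Under H0: P(positive) = 0.5, so the number of positives S ~ Bin(8, 0.5).
Step 4: Two-sided exact p-value = sum of Bin(8,0.5) probabilities at or below the observed probability = 0.007812.
Step 5: alpha = 0.1. reject H0.

n_eff = 8, pos = 0, neg = 8, p = 0.007812, reject H0.


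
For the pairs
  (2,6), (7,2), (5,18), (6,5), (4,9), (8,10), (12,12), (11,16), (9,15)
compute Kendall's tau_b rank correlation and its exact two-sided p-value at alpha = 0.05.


Step 1: Enumerate the 36 unordered pairs (i,j) with i<j and classify each by sign(x_j-x_i) * sign(y_j-y_i).
  (1,2):dx=+5,dy=-4->D; (1,3):dx=+3,dy=+12->C; (1,4):dx=+4,dy=-1->D; (1,5):dx=+2,dy=+3->C
  (1,6):dx=+6,dy=+4->C; (1,7):dx=+10,dy=+6->C; (1,8):dx=+9,dy=+10->C; (1,9):dx=+7,dy=+9->C
  (2,3):dx=-2,dy=+16->D; (2,4):dx=-1,dy=+3->D; (2,5):dx=-3,dy=+7->D; (2,6):dx=+1,dy=+8->C
  (2,7):dx=+5,dy=+10->C; (2,8):dx=+4,dy=+14->C; (2,9):dx=+2,dy=+13->C; (3,4):dx=+1,dy=-13->D
  (3,5):dx=-1,dy=-9->C; (3,6):dx=+3,dy=-8->D; (3,7):dx=+7,dy=-6->D; (3,8):dx=+6,dy=-2->D
  (3,9):dx=+4,dy=-3->D; (4,5):dx=-2,dy=+4->D; (4,6):dx=+2,dy=+5->C; (4,7):dx=+6,dy=+7->C
  (4,8):dx=+5,dy=+11->C; (4,9):dx=+3,dy=+10->C; (5,6):dx=+4,dy=+1->C; (5,7):dx=+8,dy=+3->C
  (5,8):dx=+7,dy=+7->C; (5,9):dx=+5,dy=+6->C; (6,7):dx=+4,dy=+2->C; (6,8):dx=+3,dy=+6->C
  (6,9):dx=+1,dy=+5->C; (7,8):dx=-1,dy=+4->D; (7,9):dx=-3,dy=+3->D; (8,9):dx=-2,dy=-1->C
Step 2: C = 23, D = 13, total pairs = 36.
Step 3: tau = (C - D)/(n(n-1)/2) = (23 - 13)/36 = 0.277778.
Step 4: Exact two-sided p-value (enumerate n! = 362880 permutations of y under H0): p = 0.358488.
Step 5: alpha = 0.05. fail to reject H0.

tau_b = 0.2778 (C=23, D=13), p = 0.358488, fail to reject H0.


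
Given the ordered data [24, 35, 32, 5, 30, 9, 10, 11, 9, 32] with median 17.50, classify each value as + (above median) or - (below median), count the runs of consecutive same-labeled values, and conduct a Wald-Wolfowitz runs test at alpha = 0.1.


Step 1: Compute median = 17.50; label A = above, B = below.
Labels in order: AAABABBBBA  (n_A = 5, n_B = 5)
Step 2: Count runs R = 5.
Step 3: Under H0 (random ordering), E[R] = 2*n_A*n_B/(n_A+n_B) + 1 = 2*5*5/10 + 1 = 6.0000.
        Var[R] = 2*n_A*n_B*(2*n_A*n_B - n_A - n_B) / ((n_A+n_B)^2 * (n_A+n_B-1)) = 2000/900 = 2.2222.
        SD[R] = 1.4907.
Step 4: Continuity-corrected z = (R + 0.5 - E[R]) / SD[R] = (5 + 0.5 - 6.0000) / 1.4907 = -0.3354.
Step 5: Two-sided p-value via normal approximation = 2*(1 - Phi(|z|)) = 0.737316.
Step 6: alpha = 0.1. fail to reject H0.

R = 5, z = -0.3354, p = 0.737316, fail to reject H0.


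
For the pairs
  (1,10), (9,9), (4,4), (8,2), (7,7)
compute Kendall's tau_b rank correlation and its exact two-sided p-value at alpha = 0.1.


Step 1: Enumerate the 10 unordered pairs (i,j) with i<j and classify each by sign(x_j-x_i) * sign(y_j-y_i).
  (1,2):dx=+8,dy=-1->D; (1,3):dx=+3,dy=-6->D; (1,4):dx=+7,dy=-8->D; (1,5):dx=+6,dy=-3->D
  (2,3):dx=-5,dy=-5->C; (2,4):dx=-1,dy=-7->C; (2,5):dx=-2,dy=-2->C; (3,4):dx=+4,dy=-2->D
  (3,5):dx=+3,dy=+3->C; (4,5):dx=-1,dy=+5->D
Step 2: C = 4, D = 6, total pairs = 10.
Step 3: tau = (C - D)/(n(n-1)/2) = (4 - 6)/10 = -0.200000.
Step 4: Exact two-sided p-value (enumerate n! = 120 permutations of y under H0): p = 0.816667.
Step 5: alpha = 0.1. fail to reject H0.

tau_b = -0.2000 (C=4, D=6), p = 0.816667, fail to reject H0.


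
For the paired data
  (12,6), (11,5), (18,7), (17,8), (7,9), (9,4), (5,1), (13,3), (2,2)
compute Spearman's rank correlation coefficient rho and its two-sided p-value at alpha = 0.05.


Step 1: Rank x and y separately (midranks; no ties here).
rank(x): 12->6, 11->5, 18->9, 17->8, 7->3, 9->4, 5->2, 13->7, 2->1
rank(y): 6->6, 5->5, 7->7, 8->8, 9->9, 4->4, 1->1, 3->3, 2->2
Step 2: d_i = R_x(i) - R_y(i); compute d_i^2.
  (6-6)^2=0, (5-5)^2=0, (9-7)^2=4, (8-8)^2=0, (3-9)^2=36, (4-4)^2=0, (2-1)^2=1, (7-3)^2=16, (1-2)^2=1
sum(d^2) = 58.
Step 3: rho = 1 - 6*58 / (9*(9^2 - 1)) = 1 - 348/720 = 0.516667.
Step 4: Under H0, t = rho * sqrt((n-2)/(1-rho^2)) = 1.5966 ~ t(7).
Step 5: Two-sided p-value from the t-distribution with 7 df = 0.154390.
Step 6: alpha = 0.05. fail to reject H0.

rho = 0.5167, p = 0.154390, fail to reject H0 at alpha = 0.05.


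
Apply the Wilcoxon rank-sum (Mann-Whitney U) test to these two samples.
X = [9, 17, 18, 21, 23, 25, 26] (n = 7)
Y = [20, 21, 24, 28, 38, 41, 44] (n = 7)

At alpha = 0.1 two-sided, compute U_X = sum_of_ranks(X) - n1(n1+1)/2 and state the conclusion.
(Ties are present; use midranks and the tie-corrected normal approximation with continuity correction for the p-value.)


Step 1: Combine and sort all 14 observations; assign midranks.
sorted (value, group): (9,X), (17,X), (18,X), (20,Y), (21,X), (21,Y), (23,X), (24,Y), (25,X), (26,X), (28,Y), (38,Y), (41,Y), (44,Y)
ranks: 9->1, 17->2, 18->3, 20->4, 21->5.5, 21->5.5, 23->7, 24->8, 25->9, 26->10, 28->11, 38->12, 41->13, 44->14
Step 2: Rank sum for X: R1 = 1 + 2 + 3 + 5.5 + 7 + 9 + 10 = 37.5.
Step 3: U_X = R1 - n1(n1+1)/2 = 37.5 - 7*8/2 = 37.5 - 28 = 9.5.
       U_Y = n1*n2 - U_X = 49 - 9.5 = 39.5.
Step 4: Ties are present, so use the tie-corrected normal approximation (with continuity correction) for the p-value.
Step 5: p-value = 0.063627; compare to alpha = 0.1. reject H0.

U_X = 9.5, p = 0.063627, reject H0 at alpha = 0.1.


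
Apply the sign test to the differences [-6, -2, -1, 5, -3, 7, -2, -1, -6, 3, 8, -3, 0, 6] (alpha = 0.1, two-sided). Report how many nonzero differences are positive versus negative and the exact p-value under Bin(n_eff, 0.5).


Step 1: Discard zero differences. Original n = 14; n_eff = number of nonzero differences = 13.
Nonzero differences (with sign): -6, -2, -1, +5, -3, +7, -2, -1, -6, +3, +8, -3, +6
Step 2: Count signs: positive = 5, negative = 8.
Step 3: Under H0: P(positive) = 0.5, so the number of positives S ~ Bin(13, 0.5).
Step 4: Two-sided exact p-value = sum of Bin(13,0.5) probabilities at or below the observed probability = 0.581055.
Step 5: alpha = 0.1. fail to reject H0.

n_eff = 13, pos = 5, neg = 8, p = 0.581055, fail to reject H0.


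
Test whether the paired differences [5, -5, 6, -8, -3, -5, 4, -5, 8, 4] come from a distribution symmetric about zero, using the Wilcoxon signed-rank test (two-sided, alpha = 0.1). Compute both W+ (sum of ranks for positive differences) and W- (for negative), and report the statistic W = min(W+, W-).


Step 1: Drop any zero differences (none here) and take |d_i|.
|d| = [5, 5, 6, 8, 3, 5, 4, 5, 8, 4]
Step 2: Midrank |d_i| (ties get averaged ranks).
ranks: |5|->5.5, |5|->5.5, |6|->8, |8|->9.5, |3|->1, |5|->5.5, |4|->2.5, |5|->5.5, |8|->9.5, |4|->2.5
Step 3: Attach original signs; sum ranks with positive sign and with negative sign.
W+ = 5.5 + 8 + 2.5 + 9.5 + 2.5 = 28
W- = 5.5 + 9.5 + 1 + 5.5 + 5.5 = 27
(Check: W+ + W- = 55 should equal n(n+1)/2 = 55.)
Step 4: Test statistic W = min(W+, W-) = 27.
Step 5: Ties in |d|, so use the tie-corrected normal approximation.
        E[W] = n(n+1)/4 = 10*11/4 = 27.5.
        Tie groups: |d|=4 (t=2), |d|=5 (t=4), |d|=8 (t=2); sum(t^3 - t) = 72.
        Var[W] = n(n+1)(2n+1)/24 - sum(t^3-t)/48 = 2310/24 - 72/48 = 94.75.
        z = (W - E[W]) / sqrt(Var[W]) = (27 - 27.5) / 9.7340 = -0.0514.
        Two-sided p = 2*Phi(z) = 0.959033.
Step 6: alpha = 0.1. fail to reject H0.

W+ = 28, W- = 27, W = min = 27, p = 0.959033, fail to reject H0.


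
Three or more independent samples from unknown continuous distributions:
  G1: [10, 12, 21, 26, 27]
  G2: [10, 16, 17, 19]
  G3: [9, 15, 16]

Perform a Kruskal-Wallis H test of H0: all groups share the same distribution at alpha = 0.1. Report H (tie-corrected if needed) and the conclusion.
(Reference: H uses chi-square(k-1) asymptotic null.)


Step 1: Combine all N = 12 observations and assign midranks.
sorted (value, group, rank): (9,G3,1), (10,G1,2.5), (10,G2,2.5), (12,G1,4), (15,G3,5), (16,G2,6.5), (16,G3,6.5), (17,G2,8), (19,G2,9), (21,G1,10), (26,G1,11), (27,G1,12)
Step 2: Sum ranks within each group.
R_1 = 39.5 (n_1 = 5)
R_2 = 26 (n_2 = 4)
R_3 = 12.5 (n_3 = 3)
Step 3: H = 12/(N(N+1)) * sum(R_i^2/n_i) - 3(N+1)
     = 12/(12*13) * (39.5^2/5 + 26^2/4 + 12.5^2/3) - 3*13
     = 0.076923 * 533.133 - 39
     = 2.010256.
Step 4: Ties present; correction factor C = 1 - 12/(12^3 - 12) = 0.993007. Corrected H = 2.010256 / 0.993007 = 2.024413.
Step 5: Under H0, H ~ chi^2(2); p-value = 0.363416.
Step 6: alpha = 0.1. fail to reject H0.

H = 2.0244, df = 2, p = 0.363416, fail to reject H0.


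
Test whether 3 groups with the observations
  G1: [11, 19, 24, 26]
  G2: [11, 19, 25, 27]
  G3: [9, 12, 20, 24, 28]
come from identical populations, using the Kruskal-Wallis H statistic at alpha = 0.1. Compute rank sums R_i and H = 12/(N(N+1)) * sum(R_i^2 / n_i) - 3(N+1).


Step 1: Combine all N = 13 observations and assign midranks.
sorted (value, group, rank): (9,G3,1), (11,G1,2.5), (11,G2,2.5), (12,G3,4), (19,G1,5.5), (19,G2,5.5), (20,G3,7), (24,G1,8.5), (24,G3,8.5), (25,G2,10), (26,G1,11), (27,G2,12), (28,G3,13)
Step 2: Sum ranks within each group.
R_1 = 27.5 (n_1 = 4)
R_2 = 30 (n_2 = 4)
R_3 = 33.5 (n_3 = 5)
Step 3: H = 12/(N(N+1)) * sum(R_i^2/n_i) - 3(N+1)
     = 12/(13*14) * (27.5^2/4 + 30^2/4 + 33.5^2/5) - 3*14
     = 0.065934 * 638.513 - 42
     = 0.099725.
Step 4: Ties present; correction factor C = 1 - 18/(13^3 - 13) = 0.991758. Corrected H = 0.099725 / 0.991758 = 0.100554.
Step 5: Under H0, H ~ chi^2(2); p-value = 0.950966.
Step 6: alpha = 0.1. fail to reject H0.

H = 0.1006, df = 2, p = 0.950966, fail to reject H0.


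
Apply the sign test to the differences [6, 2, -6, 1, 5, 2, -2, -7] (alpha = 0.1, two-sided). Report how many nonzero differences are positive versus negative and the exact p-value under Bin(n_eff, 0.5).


Step 1: Discard zero differences. Original n = 8; n_eff = number of nonzero differences = 8.
Nonzero differences (with sign): +6, +2, -6, +1, +5, +2, -2, -7
Step 2: Count signs: positive = 5, negative = 3.
Step 3: Under H0: P(positive) = 0.5, so the number of positives S ~ Bin(8, 0.5).
Step 4: Two-sided exact p-value = sum of Bin(8,0.5) probabilities at or below the observed probability = 0.726562.
Step 5: alpha = 0.1. fail to reject H0.

n_eff = 8, pos = 5, neg = 3, p = 0.726562, fail to reject H0.


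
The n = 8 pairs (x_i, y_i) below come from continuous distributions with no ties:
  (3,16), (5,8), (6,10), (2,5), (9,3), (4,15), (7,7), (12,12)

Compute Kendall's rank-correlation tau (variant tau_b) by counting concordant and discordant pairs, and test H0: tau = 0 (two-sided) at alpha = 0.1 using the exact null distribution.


Step 1: Enumerate the 28 unordered pairs (i,j) with i<j and classify each by sign(x_j-x_i) * sign(y_j-y_i).
  (1,2):dx=+2,dy=-8->D; (1,3):dx=+3,dy=-6->D; (1,4):dx=-1,dy=-11->C; (1,5):dx=+6,dy=-13->D
  (1,6):dx=+1,dy=-1->D; (1,7):dx=+4,dy=-9->D; (1,8):dx=+9,dy=-4->D; (2,3):dx=+1,dy=+2->C
  (2,4):dx=-3,dy=-3->C; (2,5):dx=+4,dy=-5->D; (2,6):dx=-1,dy=+7->D; (2,7):dx=+2,dy=-1->D
  (2,8):dx=+7,dy=+4->C; (3,4):dx=-4,dy=-5->C; (3,5):dx=+3,dy=-7->D; (3,6):dx=-2,dy=+5->D
  (3,7):dx=+1,dy=-3->D; (3,8):dx=+6,dy=+2->C; (4,5):dx=+7,dy=-2->D; (4,6):dx=+2,dy=+10->C
  (4,7):dx=+5,dy=+2->C; (4,8):dx=+10,dy=+7->C; (5,6):dx=-5,dy=+12->D; (5,7):dx=-2,dy=+4->D
  (5,8):dx=+3,dy=+9->C; (6,7):dx=+3,dy=-8->D; (6,8):dx=+8,dy=-3->D; (7,8):dx=+5,dy=+5->C
Step 2: C = 11, D = 17, total pairs = 28.
Step 3: tau = (C - D)/(n(n-1)/2) = (11 - 17)/28 = -0.214286.
Step 4: Exact two-sided p-value (enumerate n! = 40320 permutations of y under H0): p = 0.548413.
Step 5: alpha = 0.1. fail to reject H0.

tau_b = -0.2143 (C=11, D=17), p = 0.548413, fail to reject H0.


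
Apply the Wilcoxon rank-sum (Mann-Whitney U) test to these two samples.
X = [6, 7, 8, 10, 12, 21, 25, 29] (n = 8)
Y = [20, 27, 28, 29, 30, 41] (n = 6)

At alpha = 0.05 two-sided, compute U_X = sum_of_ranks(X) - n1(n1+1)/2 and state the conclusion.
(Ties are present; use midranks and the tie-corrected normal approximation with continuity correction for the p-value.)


Step 1: Combine and sort all 14 observations; assign midranks.
sorted (value, group): (6,X), (7,X), (8,X), (10,X), (12,X), (20,Y), (21,X), (25,X), (27,Y), (28,Y), (29,X), (29,Y), (30,Y), (41,Y)
ranks: 6->1, 7->2, 8->3, 10->4, 12->5, 20->6, 21->7, 25->8, 27->9, 28->10, 29->11.5, 29->11.5, 30->13, 41->14
Step 2: Rank sum for X: R1 = 1 + 2 + 3 + 4 + 5 + 7 + 8 + 11.5 = 41.5.
Step 3: U_X = R1 - n1(n1+1)/2 = 41.5 - 8*9/2 = 41.5 - 36 = 5.5.
       U_Y = n1*n2 - U_X = 48 - 5.5 = 42.5.
Step 4: Ties are present, so use the tie-corrected normal approximation (with continuity correction) for the p-value.
Step 5: p-value = 0.020000; compare to alpha = 0.05. reject H0.

U_X = 5.5, p = 0.020000, reject H0 at alpha = 0.05.


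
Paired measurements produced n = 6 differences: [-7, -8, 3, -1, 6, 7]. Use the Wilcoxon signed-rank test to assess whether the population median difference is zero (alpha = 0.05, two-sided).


Step 1: Drop any zero differences (none here) and take |d_i|.
|d| = [7, 8, 3, 1, 6, 7]
Step 2: Midrank |d_i| (ties get averaged ranks).
ranks: |7|->4.5, |8|->6, |3|->2, |1|->1, |6|->3, |7|->4.5
Step 3: Attach original signs; sum ranks with positive sign and with negative sign.
W+ = 2 + 3 + 4.5 = 9.5
W- = 4.5 + 6 + 1 = 11.5
(Check: W+ + W- = 21 should equal n(n+1)/2 = 21.)
Step 4: Test statistic W = min(W+, W-) = 9.5.
Step 5: Ties in |d|, so use the tie-corrected normal approximation.
        E[W] = n(n+1)/4 = 6*7/4 = 10.5.
        Tie groups: |d|=7 (t=2); sum(t^3 - t) = 6.
        Var[W] = n(n+1)(2n+1)/24 - sum(t^3-t)/48 = 546/24 - 6/48 = 22.625.
        z = (W - E[W]) / sqrt(Var[W]) = (9.5 - 10.5) / 4.7566 = -0.2102.
        Two-sided p = 2*Phi(z) = 0.833484.
Step 6: alpha = 0.05. fail to reject H0.

W+ = 9.5, W- = 11.5, W = min = 9.5, p = 0.833484, fail to reject H0.


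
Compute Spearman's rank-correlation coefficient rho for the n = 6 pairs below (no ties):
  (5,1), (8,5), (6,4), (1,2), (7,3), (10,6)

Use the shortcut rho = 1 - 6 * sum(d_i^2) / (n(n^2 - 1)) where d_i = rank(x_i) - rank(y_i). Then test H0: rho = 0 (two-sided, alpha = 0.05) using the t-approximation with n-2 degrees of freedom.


Step 1: Rank x and y separately (midranks; no ties here).
rank(x): 5->2, 8->5, 6->3, 1->1, 7->4, 10->6
rank(y): 1->1, 5->5, 4->4, 2->2, 3->3, 6->6
Step 2: d_i = R_x(i) - R_y(i); compute d_i^2.
  (2-1)^2=1, (5-5)^2=0, (3-4)^2=1, (1-2)^2=1, (4-3)^2=1, (6-6)^2=0
sum(d^2) = 4.
Step 3: rho = 1 - 6*4 / (6*(6^2 - 1)) = 1 - 24/210 = 0.885714.
Step 4: Under H0, t = rho * sqrt((n-2)/(1-rho^2)) = 3.8158 ~ t(4).
Step 5: Two-sided p-value from the t-distribution with 4 df = 0.018845.
Step 6: alpha = 0.05. reject H0.

rho = 0.8857, p = 0.018845, reject H0 at alpha = 0.05.


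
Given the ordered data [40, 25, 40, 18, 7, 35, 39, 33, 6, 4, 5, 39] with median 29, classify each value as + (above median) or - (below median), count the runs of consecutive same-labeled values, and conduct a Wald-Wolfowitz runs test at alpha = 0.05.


Step 1: Compute median = 29; label A = above, B = below.
Labels in order: ABABBAAABBBA  (n_A = 6, n_B = 6)
Step 2: Count runs R = 7.
Step 3: Under H0 (random ordering), E[R] = 2*n_A*n_B/(n_A+n_B) + 1 = 2*6*6/12 + 1 = 7.0000.
        Var[R] = 2*n_A*n_B*(2*n_A*n_B - n_A - n_B) / ((n_A+n_B)^2 * (n_A+n_B-1)) = 4320/1584 = 2.7273.
        SD[R] = 1.6514.
Step 4: R = E[R], so z = 0 with no continuity correction.
Step 5: Two-sided p-value via normal approximation = 2*(1 - Phi(|z|)) = 1.000000.
Step 6: alpha = 0.05. fail to reject H0.

R = 7, z = 0.0000, p = 1.000000, fail to reject H0.


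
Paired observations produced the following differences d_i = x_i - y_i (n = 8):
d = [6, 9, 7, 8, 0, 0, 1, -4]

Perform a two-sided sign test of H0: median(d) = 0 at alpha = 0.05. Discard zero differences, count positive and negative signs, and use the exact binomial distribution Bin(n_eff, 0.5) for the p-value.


Step 1: Discard zero differences. Original n = 8; n_eff = number of nonzero differences = 6.
Nonzero differences (with sign): +6, +9, +7, +8, +1, -4
Step 2: Count signs: positive = 5, negative = 1.
Step 3: Under H0: P(positive) = 0.5, so the number of positives S ~ Bin(6, 0.5).
Step 4: Two-sided exact p-value = sum of Bin(6,0.5) probabilities at or below the observed probability = 0.218750.
Step 5: alpha = 0.05. fail to reject H0.

n_eff = 6, pos = 5, neg = 1, p = 0.218750, fail to reject H0.


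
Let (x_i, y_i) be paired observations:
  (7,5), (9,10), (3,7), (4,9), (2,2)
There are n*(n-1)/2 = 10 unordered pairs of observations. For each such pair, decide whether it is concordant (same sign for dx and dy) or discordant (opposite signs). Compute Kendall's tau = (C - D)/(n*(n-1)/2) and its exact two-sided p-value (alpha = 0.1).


Step 1: Enumerate the 10 unordered pairs (i,j) with i<j and classify each by sign(x_j-x_i) * sign(y_j-y_i).
  (1,2):dx=+2,dy=+5->C; (1,3):dx=-4,dy=+2->D; (1,4):dx=-3,dy=+4->D; (1,5):dx=-5,dy=-3->C
  (2,3):dx=-6,dy=-3->C; (2,4):dx=-5,dy=-1->C; (2,5):dx=-7,dy=-8->C; (3,4):dx=+1,dy=+2->C
  (3,5):dx=-1,dy=-5->C; (4,5):dx=-2,dy=-7->C
Step 2: C = 8, D = 2, total pairs = 10.
Step 3: tau = (C - D)/(n(n-1)/2) = (8 - 2)/10 = 0.600000.
Step 4: Exact two-sided p-value (enumerate n! = 120 permutations of y under H0): p = 0.233333.
Step 5: alpha = 0.1. fail to reject H0.

tau_b = 0.6000 (C=8, D=2), p = 0.233333, fail to reject H0.


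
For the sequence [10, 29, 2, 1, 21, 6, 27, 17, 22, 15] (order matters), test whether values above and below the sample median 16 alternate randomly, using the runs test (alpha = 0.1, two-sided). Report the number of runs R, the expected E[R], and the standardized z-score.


Step 1: Compute median = 16; label A = above, B = below.
Labels in order: BABBABAAAB  (n_A = 5, n_B = 5)
Step 2: Count runs R = 7.
Step 3: Under H0 (random ordering), E[R] = 2*n_A*n_B/(n_A+n_B) + 1 = 2*5*5/10 + 1 = 6.0000.
        Var[R] = 2*n_A*n_B*(2*n_A*n_B - n_A - n_B) / ((n_A+n_B)^2 * (n_A+n_B-1)) = 2000/900 = 2.2222.
        SD[R] = 1.4907.
Step 4: Continuity-corrected z = (R - 0.5 - E[R]) / SD[R] = (7 - 0.5 - 6.0000) / 1.4907 = 0.3354.
Step 5: Two-sided p-value via normal approximation = 2*(1 - Phi(|z|)) = 0.737316.
Step 6: alpha = 0.1. fail to reject H0.

R = 7, z = 0.3354, p = 0.737316, fail to reject H0.


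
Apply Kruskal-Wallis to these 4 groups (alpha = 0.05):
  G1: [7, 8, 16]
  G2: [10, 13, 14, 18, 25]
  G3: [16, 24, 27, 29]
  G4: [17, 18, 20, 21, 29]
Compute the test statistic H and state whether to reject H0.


Step 1: Combine all N = 17 observations and assign midranks.
sorted (value, group, rank): (7,G1,1), (8,G1,2), (10,G2,3), (13,G2,4), (14,G2,5), (16,G1,6.5), (16,G3,6.5), (17,G4,8), (18,G2,9.5), (18,G4,9.5), (20,G4,11), (21,G4,12), (24,G3,13), (25,G2,14), (27,G3,15), (29,G3,16.5), (29,G4,16.5)
Step 2: Sum ranks within each group.
R_1 = 9.5 (n_1 = 3)
R_2 = 35.5 (n_2 = 5)
R_3 = 51 (n_3 = 4)
R_4 = 57 (n_4 = 5)
Step 3: H = 12/(N(N+1)) * sum(R_i^2/n_i) - 3(N+1)
     = 12/(17*18) * (9.5^2/3 + 35.5^2/5 + 51^2/4 + 57^2/5) - 3*18
     = 0.039216 * 1582.18 - 54
     = 8.046405.
Step 4: Ties present; correction factor C = 1 - 18/(17^3 - 17) = 0.996324. Corrected H = 8.046405 / 0.996324 = 8.076097.
Step 5: Under H0, H ~ chi^2(3); p-value = 0.044465.
Step 6: alpha = 0.05. reject H0.

H = 8.0761, df = 3, p = 0.044465, reject H0.


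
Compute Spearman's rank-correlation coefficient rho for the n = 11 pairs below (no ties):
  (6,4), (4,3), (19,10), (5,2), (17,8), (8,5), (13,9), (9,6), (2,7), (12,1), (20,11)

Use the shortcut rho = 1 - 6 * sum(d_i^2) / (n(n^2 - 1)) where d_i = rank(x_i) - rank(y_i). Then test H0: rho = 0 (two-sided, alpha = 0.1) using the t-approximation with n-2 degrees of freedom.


Step 1: Rank x and y separately (midranks; no ties here).
rank(x): 6->4, 4->2, 19->10, 5->3, 17->9, 8->5, 13->8, 9->6, 2->1, 12->7, 20->11
rank(y): 4->4, 3->3, 10->10, 2->2, 8->8, 5->5, 9->9, 6->6, 7->7, 1->1, 11->11
Step 2: d_i = R_x(i) - R_y(i); compute d_i^2.
  (4-4)^2=0, (2-3)^2=1, (10-10)^2=0, (3-2)^2=1, (9-8)^2=1, (5-5)^2=0, (8-9)^2=1, (6-6)^2=0, (1-7)^2=36, (7-1)^2=36, (11-11)^2=0
sum(d^2) = 76.
Step 3: rho = 1 - 6*76 / (11*(11^2 - 1)) = 1 - 456/1320 = 0.654545.
Step 4: Under H0, t = rho * sqrt((n-2)/(1-rho^2)) = 2.5973 ~ t(9).
Step 5: Two-sided p-value from the t-distribution with 9 df = 0.028865.
Step 6: alpha = 0.1. reject H0.

rho = 0.6545, p = 0.028865, reject H0 at alpha = 0.1.


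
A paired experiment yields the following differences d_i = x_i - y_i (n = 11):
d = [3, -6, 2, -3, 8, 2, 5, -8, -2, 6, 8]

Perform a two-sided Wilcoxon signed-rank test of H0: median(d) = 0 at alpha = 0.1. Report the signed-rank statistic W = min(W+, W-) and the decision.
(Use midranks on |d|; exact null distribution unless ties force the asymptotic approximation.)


Step 1: Drop any zero differences (none here) and take |d_i|.
|d| = [3, 6, 2, 3, 8, 2, 5, 8, 2, 6, 8]
Step 2: Midrank |d_i| (ties get averaged ranks).
ranks: |3|->4.5, |6|->7.5, |2|->2, |3|->4.5, |8|->10, |2|->2, |5|->6, |8|->10, |2|->2, |6|->7.5, |8|->10
Step 3: Attach original signs; sum ranks with positive sign and with negative sign.
W+ = 4.5 + 2 + 10 + 2 + 6 + 7.5 + 10 = 42
W- = 7.5 + 4.5 + 10 + 2 = 24
(Check: W+ + W- = 66 should equal n(n+1)/2 = 66.)
Step 4: Test statistic W = min(W+, W-) = 24.
Step 5: Ties in |d|, so use the tie-corrected normal approximation.
        E[W] = n(n+1)/4 = 11*12/4 = 33.
        Tie groups: |d|=2 (t=3), |d|=3 (t=2), |d|=6 (t=2), |d|=8 (t=3); sum(t^3 - t) = 60.
        Var[W] = n(n+1)(2n+1)/24 - sum(t^3-t)/48 = 3036/24 - 60/48 = 125.25.
        z = (W - E[W]) / sqrt(Var[W]) = (24 - 33) / 11.1915 = -0.8042.
        Two-sided p = 2*Phi(z) = 0.421293.
Step 6: alpha = 0.1. fail to reject H0.

W+ = 42, W- = 24, W = min = 24, p = 0.421293, fail to reject H0.


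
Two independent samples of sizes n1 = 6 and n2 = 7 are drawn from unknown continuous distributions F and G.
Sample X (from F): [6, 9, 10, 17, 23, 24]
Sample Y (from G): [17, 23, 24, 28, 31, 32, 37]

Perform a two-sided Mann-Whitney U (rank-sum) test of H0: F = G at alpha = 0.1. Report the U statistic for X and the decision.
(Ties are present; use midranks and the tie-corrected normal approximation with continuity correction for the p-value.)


Step 1: Combine and sort all 13 observations; assign midranks.
sorted (value, group): (6,X), (9,X), (10,X), (17,X), (17,Y), (23,X), (23,Y), (24,X), (24,Y), (28,Y), (31,Y), (32,Y), (37,Y)
ranks: 6->1, 9->2, 10->3, 17->4.5, 17->4.5, 23->6.5, 23->6.5, 24->8.5, 24->8.5, 28->10, 31->11, 32->12, 37->13
Step 2: Rank sum for X: R1 = 1 + 2 + 3 + 4.5 + 6.5 + 8.5 = 25.5.
Step 3: U_X = R1 - n1(n1+1)/2 = 25.5 - 6*7/2 = 25.5 - 21 = 4.5.
       U_Y = n1*n2 - U_X = 42 - 4.5 = 37.5.
Step 4: Ties are present, so use the tie-corrected normal approximation (with continuity correction) for the p-value.
Step 5: p-value = 0.021722; compare to alpha = 0.1. reject H0.

U_X = 4.5, p = 0.021722, reject H0 at alpha = 0.1.


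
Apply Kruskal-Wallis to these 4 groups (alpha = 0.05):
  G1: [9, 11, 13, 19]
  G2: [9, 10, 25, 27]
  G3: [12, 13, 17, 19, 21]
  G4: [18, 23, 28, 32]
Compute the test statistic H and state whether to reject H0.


Step 1: Combine all N = 17 observations and assign midranks.
sorted (value, group, rank): (9,G1,1.5), (9,G2,1.5), (10,G2,3), (11,G1,4), (12,G3,5), (13,G1,6.5), (13,G3,6.5), (17,G3,8), (18,G4,9), (19,G1,10.5), (19,G3,10.5), (21,G3,12), (23,G4,13), (25,G2,14), (27,G2,15), (28,G4,16), (32,G4,17)
Step 2: Sum ranks within each group.
R_1 = 22.5 (n_1 = 4)
R_2 = 33.5 (n_2 = 4)
R_3 = 42 (n_3 = 5)
R_4 = 55 (n_4 = 4)
Step 3: H = 12/(N(N+1)) * sum(R_i^2/n_i) - 3(N+1)
     = 12/(17*18) * (22.5^2/4 + 33.5^2/4 + 42^2/5 + 55^2/4) - 3*18
     = 0.039216 * 1516.17 - 54
     = 5.457843.
Step 4: Ties present; correction factor C = 1 - 18/(17^3 - 17) = 0.996324. Corrected H = 5.457843 / 0.996324 = 5.477983.
Step 5: Under H0, H ~ chi^2(3); p-value = 0.139961.
Step 6: alpha = 0.05. fail to reject H0.

H = 5.4780, df = 3, p = 0.139961, fail to reject H0.
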